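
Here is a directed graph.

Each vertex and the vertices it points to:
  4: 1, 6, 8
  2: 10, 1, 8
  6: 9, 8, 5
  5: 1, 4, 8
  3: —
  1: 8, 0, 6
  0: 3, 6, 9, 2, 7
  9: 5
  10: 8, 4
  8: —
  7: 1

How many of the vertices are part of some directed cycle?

9

A vertex is on a directed cycle iff it belongs to a strongly connected component of size ≥ 2 (or has a self-loop).
The vertices on cycles are {0, 1, 2, 4, 5, 6, 7, 9, 10} — 9 in total.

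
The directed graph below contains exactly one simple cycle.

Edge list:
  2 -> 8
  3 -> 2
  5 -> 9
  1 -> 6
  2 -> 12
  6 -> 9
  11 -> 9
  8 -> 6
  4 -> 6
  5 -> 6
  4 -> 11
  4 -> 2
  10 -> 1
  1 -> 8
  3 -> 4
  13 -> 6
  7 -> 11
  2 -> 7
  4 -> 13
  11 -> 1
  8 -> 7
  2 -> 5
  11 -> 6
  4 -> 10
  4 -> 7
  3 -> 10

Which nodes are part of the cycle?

DFS with gray/black marking from 8:
8 gray
  6 gray
    9 gray
    9 black
  6 black
  7 gray
    11 gray
      1 gray
        1→6: 6 black — skip
        1→8: 8 is gray → back edge
Back edge closes the cycle 8 → 7 → 11 → 1 → 8; its vertices are {1, 7, 8, 11}.

1, 7, 8, 11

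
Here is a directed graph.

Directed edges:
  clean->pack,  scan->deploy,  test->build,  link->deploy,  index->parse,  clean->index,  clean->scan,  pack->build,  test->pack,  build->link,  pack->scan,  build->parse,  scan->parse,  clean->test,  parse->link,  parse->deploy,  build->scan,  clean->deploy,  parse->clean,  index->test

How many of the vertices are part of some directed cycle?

A vertex is on a directed cycle iff it belongs to a strongly connected component of size ≥ 2 (or has a self-loop).
The vertices on cycles are {pack, scan, test, build, clean, index, parse} — 7 in total.

7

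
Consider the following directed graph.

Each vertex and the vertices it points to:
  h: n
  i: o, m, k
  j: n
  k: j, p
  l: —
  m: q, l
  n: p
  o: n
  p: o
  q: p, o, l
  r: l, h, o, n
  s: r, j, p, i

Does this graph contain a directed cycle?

DFS with white/gray/black marking, starting from r:
r gray
  l gray
  l black
  h gray
    n gray
      p gray
        o gray
          o→n: n is gray → back edge
Back edge found, so a cycle exists: n → p → o → n.

Yes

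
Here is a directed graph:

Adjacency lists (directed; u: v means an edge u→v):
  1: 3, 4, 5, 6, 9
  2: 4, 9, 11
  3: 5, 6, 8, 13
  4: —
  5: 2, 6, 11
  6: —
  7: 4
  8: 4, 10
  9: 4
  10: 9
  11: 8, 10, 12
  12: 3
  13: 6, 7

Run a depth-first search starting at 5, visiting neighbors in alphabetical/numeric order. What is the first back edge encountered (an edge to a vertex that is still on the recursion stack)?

3→5

DFS from 5 (visiting neighbors in alphabetical/numeric order); mark gray on enter, black on exit:
5 gray
  2 gray
    4 gray
    4 black
    9 gray
      9→4: 4 black — skip
    9 black
    11 gray
      8 gray
        8→4: 4 black — skip
        10 gray
          10→9: 9 black — skip
        10 black
      8 black
      11→10: 10 black — skip
      12 gray
        3 gray
          3→5: 5 is gray → back edge
First back edge: 3 → 5.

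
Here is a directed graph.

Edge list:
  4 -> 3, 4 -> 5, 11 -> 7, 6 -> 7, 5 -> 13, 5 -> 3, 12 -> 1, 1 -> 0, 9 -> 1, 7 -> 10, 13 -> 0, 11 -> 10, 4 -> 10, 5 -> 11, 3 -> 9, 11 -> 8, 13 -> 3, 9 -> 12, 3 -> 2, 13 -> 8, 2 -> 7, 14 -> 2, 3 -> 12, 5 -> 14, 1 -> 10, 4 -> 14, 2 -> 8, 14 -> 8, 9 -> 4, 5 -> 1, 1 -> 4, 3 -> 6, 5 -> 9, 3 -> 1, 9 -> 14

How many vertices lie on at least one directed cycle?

A vertex is on a directed cycle iff it belongs to a strongly connected component of size ≥ 2 (or has a self-loop).
The vertices on cycles are {1, 3, 4, 5, 9, 12, 13} — 7 in total.

7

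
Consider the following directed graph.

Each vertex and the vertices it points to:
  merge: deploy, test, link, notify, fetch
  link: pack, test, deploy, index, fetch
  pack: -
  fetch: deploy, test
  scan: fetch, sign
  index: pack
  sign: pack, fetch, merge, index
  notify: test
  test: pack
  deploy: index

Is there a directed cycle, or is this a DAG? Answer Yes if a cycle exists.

DFS with white/gray/black marking, starting from link:
link gray
  pack gray
  pack black
  test gray
    test→pack: pack black — skip
  test black
  deploy gray
    index gray
      index→pack: pack black — skip
    index black
  deploy black
  link→index: index black — skip
  fetch gray
    fetch→deploy: deploy black — skip
    fetch→test: test black — skip
  fetch black
link black
merge gray
  merge→deploy: deploy black — skip
  merge→test: test black — skip
  merge→link: link black — skip
  notify gray
    notify→test: test black — skip
  notify black
  merge→fetch: fetch black — skip
merge black
scan gray
  scan→fetch: fetch black — skip
  sign gray
    sign→pack: pack black — skip
    sign→fetch: fetch black — skip
    sign→merge: merge black — skip
    sign→index: index black — skip
  sign black
scan black
Every edge goes to a white or black vertex — no back edge, so the graph is acyclic.

No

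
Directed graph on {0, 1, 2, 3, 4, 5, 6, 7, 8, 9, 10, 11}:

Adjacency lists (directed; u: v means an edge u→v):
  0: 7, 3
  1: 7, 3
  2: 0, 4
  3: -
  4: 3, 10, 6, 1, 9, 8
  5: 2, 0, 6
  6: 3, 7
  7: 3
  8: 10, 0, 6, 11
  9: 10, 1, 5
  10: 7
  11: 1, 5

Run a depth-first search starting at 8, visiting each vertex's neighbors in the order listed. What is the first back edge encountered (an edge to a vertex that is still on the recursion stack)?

9→5

DFS from 8 (visiting each vertex's neighbors in the order listed); mark gray on enter, black on exit:
8 gray
  10 gray
    7 gray
      3 gray
      3 black
    7 black
  10 black
  0 gray
    0→7: 7 black — skip
    0→3: 3 black — skip
  0 black
  6 gray
    6→3: 3 black — skip
    6→7: 7 black — skip
  6 black
  11 gray
    1 gray
      1→7: 7 black — skip
      1→3: 3 black — skip
    1 black
    5 gray
      2 gray
        2→0: 0 black — skip
        4 gray
          4→3: 3 black — skip
          4→10: 10 black — skip
          4→6: 6 black — skip
          4→1: 1 black — skip
          9 gray
            9→10: 10 black — skip
            9→1: 1 black — skip
            9→5: 5 is gray → back edge
First back edge: 9 → 5.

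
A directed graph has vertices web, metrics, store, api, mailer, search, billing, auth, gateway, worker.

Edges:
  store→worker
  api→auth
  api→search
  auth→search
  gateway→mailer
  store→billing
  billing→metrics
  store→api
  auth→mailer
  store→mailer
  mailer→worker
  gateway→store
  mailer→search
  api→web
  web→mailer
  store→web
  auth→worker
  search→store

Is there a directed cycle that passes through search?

Yes

search is on a cycle iff search can reach itself via ≥1 edge.
search → store → api → search — yes.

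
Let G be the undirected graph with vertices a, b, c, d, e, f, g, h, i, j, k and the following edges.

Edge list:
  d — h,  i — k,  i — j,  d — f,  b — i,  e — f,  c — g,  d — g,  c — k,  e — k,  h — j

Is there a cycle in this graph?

Yes

DFS, tracking each vertex's parent; an edge to a visited non-parent vertex closes a cycle.
Start from e:
visit e (parent –)
  visit k (parent e)
    visit c (parent k)
      c–k: parent, skip
      visit g (parent c)
        g–c: parent, skip
        visit d (parent g)
          visit h (parent d)
            visit j (parent h)
              visit i (parent j)
                i–j: parent, skip
                visit b (parent i)
                  b–i: parent, skip
                i–k: k visited and ≠ parent → cycle
Cycle: k – c – g – d – h – j – i – k.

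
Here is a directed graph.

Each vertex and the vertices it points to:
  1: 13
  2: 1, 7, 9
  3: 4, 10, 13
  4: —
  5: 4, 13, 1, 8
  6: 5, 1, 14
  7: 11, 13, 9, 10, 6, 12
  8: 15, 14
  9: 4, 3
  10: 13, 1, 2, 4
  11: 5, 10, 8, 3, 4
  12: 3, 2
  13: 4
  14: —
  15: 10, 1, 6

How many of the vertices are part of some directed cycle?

11

A vertex is on a directed cycle iff it belongs to a strongly connected component of size ≥ 2 (or has a self-loop).
The vertices on cycles are {2, 3, 5, 6, 7, 8, 9, 10, 11, 12, 15} — 11 in total.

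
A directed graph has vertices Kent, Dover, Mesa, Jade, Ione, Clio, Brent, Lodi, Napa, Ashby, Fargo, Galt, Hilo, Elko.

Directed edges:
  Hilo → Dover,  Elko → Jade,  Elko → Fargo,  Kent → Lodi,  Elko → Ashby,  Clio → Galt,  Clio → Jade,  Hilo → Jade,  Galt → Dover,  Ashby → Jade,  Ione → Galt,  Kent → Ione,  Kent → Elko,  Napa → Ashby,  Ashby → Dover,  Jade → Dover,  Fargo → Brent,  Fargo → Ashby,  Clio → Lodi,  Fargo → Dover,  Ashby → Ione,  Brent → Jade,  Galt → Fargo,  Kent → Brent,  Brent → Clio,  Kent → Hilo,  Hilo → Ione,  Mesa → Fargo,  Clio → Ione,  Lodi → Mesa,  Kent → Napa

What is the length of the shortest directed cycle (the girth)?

For each vertex v, BFS finds the shortest path from v back to v.
The shortest such closed walk is Brent → Clio → Galt → Fargo → Brent, length 4.

4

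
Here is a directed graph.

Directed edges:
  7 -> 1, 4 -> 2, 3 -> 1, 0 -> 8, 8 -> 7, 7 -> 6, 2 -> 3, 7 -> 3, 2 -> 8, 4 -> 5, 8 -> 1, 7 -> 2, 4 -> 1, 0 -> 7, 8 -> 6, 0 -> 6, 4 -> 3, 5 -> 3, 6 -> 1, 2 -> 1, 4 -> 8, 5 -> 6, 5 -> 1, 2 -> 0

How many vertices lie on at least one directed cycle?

A vertex is on a directed cycle iff it belongs to a strongly connected component of size ≥ 2 (or has a self-loop).
The vertices on cycles are {0, 2, 7, 8} — 4 in total.

4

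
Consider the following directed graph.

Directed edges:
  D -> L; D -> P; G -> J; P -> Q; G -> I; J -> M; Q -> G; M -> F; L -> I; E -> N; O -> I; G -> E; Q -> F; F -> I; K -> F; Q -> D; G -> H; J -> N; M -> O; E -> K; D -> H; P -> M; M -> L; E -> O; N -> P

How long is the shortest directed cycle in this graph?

3

For each vertex v, BFS finds the shortest path from v back to v.
The shortest such closed walk is P → Q → D → P, length 3.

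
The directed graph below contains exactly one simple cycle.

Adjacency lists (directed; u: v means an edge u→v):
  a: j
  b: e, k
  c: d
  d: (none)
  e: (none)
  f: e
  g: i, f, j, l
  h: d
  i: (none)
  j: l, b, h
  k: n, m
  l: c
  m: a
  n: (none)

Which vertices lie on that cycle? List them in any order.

DFS with gray/black marking from j:
j gray
  l gray
    c gray
      d gray
      d black
    c black
  l black
  b gray
    e gray
    e black
    k gray
      n gray
      n black
      m gray
        a gray
          a→j: j is gray → back edge
Back edge closes the cycle j → b → k → m → a → j; its vertices are {a, b, j, k, m}.

a, b, j, k, m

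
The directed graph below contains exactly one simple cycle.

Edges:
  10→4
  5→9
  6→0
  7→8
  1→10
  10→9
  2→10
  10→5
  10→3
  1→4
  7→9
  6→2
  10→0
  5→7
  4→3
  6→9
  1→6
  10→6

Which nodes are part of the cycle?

DFS with gray/black marking from 10:
10 gray
  9 gray
  9 black
  6 gray
    6→9: 9 black — skip
    2 gray
      2→10: 10 is gray → back edge
Back edge closes the cycle 10 → 6 → 2 → 10; its vertices are {2, 6, 10}.

2, 6, 10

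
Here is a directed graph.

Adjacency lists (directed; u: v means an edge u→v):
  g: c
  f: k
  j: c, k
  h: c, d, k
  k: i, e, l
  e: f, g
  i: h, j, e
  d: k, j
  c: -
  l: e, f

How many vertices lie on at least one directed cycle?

A vertex is on a directed cycle iff it belongs to a strongly connected component of size ≥ 2 (or has a self-loop).
The vertices on cycles are {d, e, f, h, i, j, k, l} — 8 in total.

8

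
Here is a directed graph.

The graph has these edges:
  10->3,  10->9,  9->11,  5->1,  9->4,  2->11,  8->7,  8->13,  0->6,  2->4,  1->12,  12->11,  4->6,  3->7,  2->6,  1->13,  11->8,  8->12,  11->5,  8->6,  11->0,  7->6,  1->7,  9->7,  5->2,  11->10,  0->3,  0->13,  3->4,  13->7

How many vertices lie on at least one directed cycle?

A vertex is on a directed cycle iff it belongs to a strongly connected component of size ≥ 2 (or has a self-loop).
The vertices on cycles are {1, 2, 5, 8, 9, 10, 11, 12} — 8 in total.

8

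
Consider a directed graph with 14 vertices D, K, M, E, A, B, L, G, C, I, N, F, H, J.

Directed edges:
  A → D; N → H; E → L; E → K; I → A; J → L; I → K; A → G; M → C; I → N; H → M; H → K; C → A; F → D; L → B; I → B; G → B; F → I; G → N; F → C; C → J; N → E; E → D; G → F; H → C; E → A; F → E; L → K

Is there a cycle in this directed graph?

DFS with white/gray/black marking, starting from C:
C gray
  A gray
    G gray
      F gray
        D gray
        D black
        E gray
          E→A: A is gray → back edge
Back edge found, so a cycle exists: A → G → F → E → A.

Yes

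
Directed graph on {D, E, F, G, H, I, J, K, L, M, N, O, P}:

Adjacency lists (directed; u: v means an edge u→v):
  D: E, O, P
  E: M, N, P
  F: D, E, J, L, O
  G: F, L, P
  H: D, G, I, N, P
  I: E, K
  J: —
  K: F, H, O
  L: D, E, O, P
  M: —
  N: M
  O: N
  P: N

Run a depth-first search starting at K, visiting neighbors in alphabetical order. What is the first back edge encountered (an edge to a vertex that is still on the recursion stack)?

DFS from K (visiting neighbors in alphabetical order); mark gray on enter, black on exit:
K gray
  F gray
    D gray
      E gray
        M gray
        M black
        N gray
          N→M: M black — skip
        N black
        P gray
          P→N: N black — skip
        P black
      E black
      O gray
        O→N: N black — skip
      O black
      D→P: P black — skip
    D black
    F→E: E black — skip
    J gray
    J black
    L gray
      L→D: D black — skip
      L→E: E black — skip
      L→O: O black — skip
      L→P: P black — skip
    L black
    F→O: O black — skip
  F black
  H gray
    H→D: D black — skip
    G gray
      G→F: F black — skip
      G→L: L black — skip
      G→P: P black — skip
    G black
    I gray
      I→E: E black — skip
      I→K: K is gray → back edge
First back edge: I → K.

I→K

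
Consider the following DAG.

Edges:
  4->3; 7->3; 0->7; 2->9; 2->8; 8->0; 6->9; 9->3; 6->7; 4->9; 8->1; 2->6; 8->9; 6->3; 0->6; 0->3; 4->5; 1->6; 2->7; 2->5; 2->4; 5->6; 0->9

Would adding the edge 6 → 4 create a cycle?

Adding 6→4 creates a cycle iff 4 can already reach 6.
Path from 4: 4 → 5 → 6.
So 4 → … → 6 → 4 is a cycle.

Yes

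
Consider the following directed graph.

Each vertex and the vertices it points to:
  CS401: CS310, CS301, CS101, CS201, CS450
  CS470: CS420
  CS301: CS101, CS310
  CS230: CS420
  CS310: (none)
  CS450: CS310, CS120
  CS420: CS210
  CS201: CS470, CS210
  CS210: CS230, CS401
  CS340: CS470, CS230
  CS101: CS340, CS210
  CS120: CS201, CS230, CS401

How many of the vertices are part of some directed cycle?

11

A vertex is on a directed cycle iff it belongs to a strongly connected component of size ≥ 2 (or has a self-loop).
The vertices on cycles are {CS101, CS120, CS201, CS210, CS230, CS301, CS340, CS401, CS420, CS450, CS470} — 11 in total.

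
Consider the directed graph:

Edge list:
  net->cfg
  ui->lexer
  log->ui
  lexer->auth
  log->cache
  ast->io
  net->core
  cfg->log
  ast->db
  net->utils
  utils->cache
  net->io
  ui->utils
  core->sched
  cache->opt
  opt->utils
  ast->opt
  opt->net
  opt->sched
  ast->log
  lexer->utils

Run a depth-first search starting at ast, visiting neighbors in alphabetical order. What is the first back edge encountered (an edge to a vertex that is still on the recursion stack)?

cfg->log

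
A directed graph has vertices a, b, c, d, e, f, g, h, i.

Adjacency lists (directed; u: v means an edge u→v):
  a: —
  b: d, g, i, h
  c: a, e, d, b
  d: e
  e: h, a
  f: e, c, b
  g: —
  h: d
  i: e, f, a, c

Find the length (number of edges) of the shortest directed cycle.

3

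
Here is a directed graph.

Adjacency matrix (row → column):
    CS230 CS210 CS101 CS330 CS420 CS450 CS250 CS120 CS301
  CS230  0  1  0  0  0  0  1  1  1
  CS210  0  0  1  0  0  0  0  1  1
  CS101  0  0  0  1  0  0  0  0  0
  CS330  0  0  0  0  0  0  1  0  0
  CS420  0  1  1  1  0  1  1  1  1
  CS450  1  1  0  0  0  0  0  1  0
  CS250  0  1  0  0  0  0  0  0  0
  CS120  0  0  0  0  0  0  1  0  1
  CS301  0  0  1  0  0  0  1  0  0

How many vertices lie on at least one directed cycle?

6

A vertex is on a directed cycle iff it belongs to a strongly connected component of size ≥ 2 (or has a self-loop).
The vertices on cycles are {CS101, CS120, CS210, CS250, CS301, CS330} — 6 in total.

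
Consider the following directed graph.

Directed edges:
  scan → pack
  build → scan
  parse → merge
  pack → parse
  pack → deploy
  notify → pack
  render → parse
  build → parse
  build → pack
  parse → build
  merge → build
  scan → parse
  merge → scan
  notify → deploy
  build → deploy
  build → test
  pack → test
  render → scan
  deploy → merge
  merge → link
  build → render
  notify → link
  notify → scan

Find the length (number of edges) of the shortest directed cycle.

2

For each vertex v, BFS finds the shortest path from v back to v.
The shortest such closed walk is build → parse → build, length 2.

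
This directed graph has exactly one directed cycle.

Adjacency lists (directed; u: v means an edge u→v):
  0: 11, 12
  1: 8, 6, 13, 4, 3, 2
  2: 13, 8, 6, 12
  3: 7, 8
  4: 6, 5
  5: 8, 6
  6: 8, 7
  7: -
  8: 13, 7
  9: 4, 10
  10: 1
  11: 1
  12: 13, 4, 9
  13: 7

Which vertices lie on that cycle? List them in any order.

1, 2, 9, 10, 12

DFS with gray/black marking from 12:
12 gray
  13 gray
    7 gray
    7 black
  13 black
  4 gray
    6 gray
      8 gray
        8→13: 13 black — skip
        8→7: 7 black — skip
      8 black
      6→7: 7 black — skip
    6 black
    5 gray
      5→8: 8 black — skip
      5→6: 6 black — skip
    5 black
  4 black
  9 gray
    9→4: 4 black — skip
    10 gray
      1 gray
        1→8: 8 black — skip
        1→6: 6 black — skip
        1→13: 13 black — skip
        1→4: 4 black — skip
        3 gray
          3→7: 7 black — skip
          3→8: 8 black — skip
        3 black
        2 gray
          2→13: 13 black — skip
          2→8: 8 black — skip
          2→6: 6 black — skip
          2→12: 12 is gray → back edge
Back edge closes the cycle 12 → 9 → 10 → 1 → 2 → 12; its vertices are {1, 2, 9, 10, 12}.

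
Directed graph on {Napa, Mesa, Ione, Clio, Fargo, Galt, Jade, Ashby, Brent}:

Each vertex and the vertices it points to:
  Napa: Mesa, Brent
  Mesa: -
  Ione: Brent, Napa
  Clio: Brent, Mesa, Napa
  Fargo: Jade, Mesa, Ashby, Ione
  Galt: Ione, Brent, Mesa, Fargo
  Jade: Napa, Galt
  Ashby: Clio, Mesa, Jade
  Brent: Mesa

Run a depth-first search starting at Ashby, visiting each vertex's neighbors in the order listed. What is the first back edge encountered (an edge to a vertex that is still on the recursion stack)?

Fargo->Jade

DFS from Ashby (visiting each vertex's neighbors in the order listed); mark gray on enter, black on exit:
Ashby gray
  Clio gray
    Brent gray
      Mesa gray
      Mesa black
    Brent black
    Clio→Mesa: Mesa black — skip
    Napa gray
      Napa→Mesa: Mesa black — skip
      Napa→Brent: Brent black — skip
    Napa black
  Clio black
  Ashby→Mesa: Mesa black — skip
  Jade gray
    Jade→Napa: Napa black — skip
    Galt gray
      Ione gray
        Ione→Brent: Brent black — skip
        Ione→Napa: Napa black — skip
      Ione black
      Galt→Brent: Brent black — skip
      Galt→Mesa: Mesa black — skip
      Fargo gray
        Fargo→Jade: Jade is gray → back edge
First back edge: Fargo → Jade.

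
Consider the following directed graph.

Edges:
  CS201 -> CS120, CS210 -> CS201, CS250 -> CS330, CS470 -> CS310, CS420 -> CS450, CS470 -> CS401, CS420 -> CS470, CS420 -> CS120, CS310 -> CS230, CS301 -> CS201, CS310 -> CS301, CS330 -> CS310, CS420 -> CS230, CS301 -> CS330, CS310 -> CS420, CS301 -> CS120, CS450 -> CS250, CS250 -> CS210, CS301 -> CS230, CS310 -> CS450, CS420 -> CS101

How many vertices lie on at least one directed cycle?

7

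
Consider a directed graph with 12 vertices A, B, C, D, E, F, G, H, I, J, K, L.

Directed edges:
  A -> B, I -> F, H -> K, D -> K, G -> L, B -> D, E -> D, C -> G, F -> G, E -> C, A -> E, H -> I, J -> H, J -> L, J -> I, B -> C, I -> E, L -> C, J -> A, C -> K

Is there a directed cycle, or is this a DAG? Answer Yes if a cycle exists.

DFS with white/gray/black marking, starting from G:
G gray
  L gray
    C gray
      C→G: G is gray → back edge
Back edge found, so a cycle exists: G → L → C → G.

Yes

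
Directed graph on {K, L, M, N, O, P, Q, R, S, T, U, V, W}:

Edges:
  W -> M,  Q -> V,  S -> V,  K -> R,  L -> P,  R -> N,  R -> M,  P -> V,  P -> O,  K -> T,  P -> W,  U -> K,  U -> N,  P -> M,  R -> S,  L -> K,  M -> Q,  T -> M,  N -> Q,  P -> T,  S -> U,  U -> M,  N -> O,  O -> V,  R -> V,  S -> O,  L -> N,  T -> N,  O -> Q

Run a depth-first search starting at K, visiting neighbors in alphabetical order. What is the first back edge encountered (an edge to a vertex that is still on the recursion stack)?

U→K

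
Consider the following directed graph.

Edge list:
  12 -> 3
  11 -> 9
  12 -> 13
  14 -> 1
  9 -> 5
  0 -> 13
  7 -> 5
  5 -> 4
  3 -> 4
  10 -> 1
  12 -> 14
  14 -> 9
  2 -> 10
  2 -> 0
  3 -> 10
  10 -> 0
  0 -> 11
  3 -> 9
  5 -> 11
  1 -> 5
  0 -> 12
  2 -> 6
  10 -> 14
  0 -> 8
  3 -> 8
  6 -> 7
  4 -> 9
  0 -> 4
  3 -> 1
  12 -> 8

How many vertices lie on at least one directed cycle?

8

A vertex is on a directed cycle iff it belongs to a strongly connected component of size ≥ 2 (or has a self-loop).
The vertices on cycles are {0, 3, 4, 5, 9, 10, 11, 12} — 8 in total.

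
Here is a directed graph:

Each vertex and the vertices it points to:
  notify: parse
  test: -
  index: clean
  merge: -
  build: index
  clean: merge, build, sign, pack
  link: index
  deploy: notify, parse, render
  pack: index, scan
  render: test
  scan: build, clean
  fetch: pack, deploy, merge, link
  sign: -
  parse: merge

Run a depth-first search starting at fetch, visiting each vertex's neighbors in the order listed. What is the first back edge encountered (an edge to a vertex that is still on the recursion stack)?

build→index

DFS from fetch (visiting each vertex's neighbors in the order listed); mark gray on enter, black on exit:
fetch gray
  pack gray
    index gray
      clean gray
        merge gray
        merge black
        build gray
          build→index: index is gray → back edge
First back edge: build → index.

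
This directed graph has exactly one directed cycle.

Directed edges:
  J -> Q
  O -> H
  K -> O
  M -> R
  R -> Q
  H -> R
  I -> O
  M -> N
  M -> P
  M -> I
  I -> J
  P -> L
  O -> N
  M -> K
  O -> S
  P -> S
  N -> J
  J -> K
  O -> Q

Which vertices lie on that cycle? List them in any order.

J, K, N, O

DFS with gray/black marking from J:
J gray
  K gray
    O gray
      H gray
        R gray
          Q gray
          Q black
        R black
      H black
      S gray
      S black
      N gray
        N→J: J is gray → back edge
Back edge closes the cycle J → K → O → N → J; its vertices are {J, K, N, O}.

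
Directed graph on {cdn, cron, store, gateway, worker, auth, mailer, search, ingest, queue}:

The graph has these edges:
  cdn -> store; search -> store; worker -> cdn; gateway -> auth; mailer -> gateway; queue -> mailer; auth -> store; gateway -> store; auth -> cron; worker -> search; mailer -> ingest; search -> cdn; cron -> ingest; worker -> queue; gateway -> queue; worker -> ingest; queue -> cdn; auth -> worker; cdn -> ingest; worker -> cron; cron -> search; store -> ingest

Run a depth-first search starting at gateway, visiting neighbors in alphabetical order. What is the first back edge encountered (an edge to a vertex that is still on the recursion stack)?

DFS from gateway (visiting neighbors in alphabetical order); mark gray on enter, black on exit:
gateway gray
  auth gray
    cron gray
      ingest gray
      ingest black
      search gray
        cdn gray
          cdn→ingest: ingest black — skip
          store gray
            store→ingest: ingest black — skip
          store black
        cdn black
        search→store: store black — skip
      search black
    cron black
    auth→store: store black — skip
    worker gray
      worker→cdn: cdn black — skip
      worker→cron: cron black — skip
      worker→ingest: ingest black — skip
      queue gray
        queue→cdn: cdn black — skip
        mailer gray
          mailer→gateway: gateway is gray → back edge
First back edge: mailer → gateway.

mailer→gateway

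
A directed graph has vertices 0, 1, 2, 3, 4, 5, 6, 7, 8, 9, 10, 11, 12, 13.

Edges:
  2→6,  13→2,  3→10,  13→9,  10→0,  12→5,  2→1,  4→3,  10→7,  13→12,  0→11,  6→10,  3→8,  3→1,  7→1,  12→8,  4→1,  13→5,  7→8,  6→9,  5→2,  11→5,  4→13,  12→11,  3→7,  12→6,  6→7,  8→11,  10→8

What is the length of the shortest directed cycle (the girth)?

For each vertex v, BFS finds the shortest path from v back to v.
The shortest such closed walk is 5 → 2 → 6 → 7 → 8 → 11 → 5, length 6.

6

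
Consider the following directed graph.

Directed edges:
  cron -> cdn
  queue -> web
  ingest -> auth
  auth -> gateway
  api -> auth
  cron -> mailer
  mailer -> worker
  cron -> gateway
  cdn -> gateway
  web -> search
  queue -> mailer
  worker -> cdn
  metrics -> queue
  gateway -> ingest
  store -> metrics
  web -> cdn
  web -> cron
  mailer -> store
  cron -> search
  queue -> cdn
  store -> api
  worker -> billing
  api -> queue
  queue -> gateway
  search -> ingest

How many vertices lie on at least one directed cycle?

10

A vertex is on a directed cycle iff it belongs to a strongly connected component of size ≥ 2 (or has a self-loop).
The vertices on cycles are {api, web, auth, cron, queue, store, ingest, mailer, gateway, metrics} — 10 in total.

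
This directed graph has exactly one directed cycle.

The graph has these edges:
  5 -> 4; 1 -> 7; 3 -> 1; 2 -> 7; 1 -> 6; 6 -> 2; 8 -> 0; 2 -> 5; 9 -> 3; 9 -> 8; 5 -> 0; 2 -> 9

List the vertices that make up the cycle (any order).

1, 2, 3, 6, 9

DFS with gray/black marking from 2:
2 gray
  9 gray
    8 gray
      0 gray
      0 black
    8 black
    3 gray
      1 gray
        7 gray
        7 black
        6 gray
          6→2: 2 is gray → back edge
Back edge closes the cycle 2 → 9 → 3 → 1 → 6 → 2; its vertices are {1, 2, 3, 6, 9}.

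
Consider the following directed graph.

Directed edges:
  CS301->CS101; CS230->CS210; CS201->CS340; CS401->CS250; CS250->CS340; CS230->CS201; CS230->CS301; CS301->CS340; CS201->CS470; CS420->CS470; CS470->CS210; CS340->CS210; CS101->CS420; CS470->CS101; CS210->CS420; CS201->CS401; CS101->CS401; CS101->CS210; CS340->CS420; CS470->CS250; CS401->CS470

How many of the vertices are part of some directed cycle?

7

A vertex is on a directed cycle iff it belongs to a strongly connected component of size ≥ 2 (or has a self-loop).
The vertices on cycles are {CS101, CS210, CS250, CS340, CS401, CS420, CS470} — 7 in total.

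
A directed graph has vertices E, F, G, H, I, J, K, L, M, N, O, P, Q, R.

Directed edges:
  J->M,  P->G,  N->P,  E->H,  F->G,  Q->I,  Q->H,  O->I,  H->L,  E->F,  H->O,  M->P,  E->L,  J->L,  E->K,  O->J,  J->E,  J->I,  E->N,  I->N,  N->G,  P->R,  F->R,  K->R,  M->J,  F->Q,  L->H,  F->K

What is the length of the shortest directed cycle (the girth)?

2

For each vertex v, BFS finds the shortest path from v back to v.
The shortest such closed walk is J → M → J, length 2.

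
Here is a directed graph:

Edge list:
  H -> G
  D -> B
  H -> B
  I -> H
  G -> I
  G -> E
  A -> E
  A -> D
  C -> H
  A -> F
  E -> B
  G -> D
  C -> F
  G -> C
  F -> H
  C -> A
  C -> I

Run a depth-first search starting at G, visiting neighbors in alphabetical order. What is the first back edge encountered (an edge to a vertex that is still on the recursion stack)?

H→G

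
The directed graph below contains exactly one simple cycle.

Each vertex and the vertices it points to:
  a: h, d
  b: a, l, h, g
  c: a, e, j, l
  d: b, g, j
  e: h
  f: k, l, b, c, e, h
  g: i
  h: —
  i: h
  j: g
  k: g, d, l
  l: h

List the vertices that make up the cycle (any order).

a, b, d

DFS with gray/black marking from a:
a gray
  h gray
  h black
  d gray
    b gray
      b→a: a is gray → back edge
Back edge closes the cycle a → d → b → a; its vertices are {a, b, d}.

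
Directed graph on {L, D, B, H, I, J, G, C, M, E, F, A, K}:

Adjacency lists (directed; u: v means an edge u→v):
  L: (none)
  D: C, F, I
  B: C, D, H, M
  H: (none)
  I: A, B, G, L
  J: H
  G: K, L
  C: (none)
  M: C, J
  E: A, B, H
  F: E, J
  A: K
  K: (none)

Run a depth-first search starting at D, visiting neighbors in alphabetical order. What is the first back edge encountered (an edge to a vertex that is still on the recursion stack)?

DFS from D (visiting neighbors in alphabetical order); mark gray on enter, black on exit:
D gray
  C gray
  C black
  F gray
    E gray
      A gray
        K gray
        K black
      A black
      B gray
        B→C: C black — skip
        B→D: D is gray → back edge
First back edge: B → D.

B->D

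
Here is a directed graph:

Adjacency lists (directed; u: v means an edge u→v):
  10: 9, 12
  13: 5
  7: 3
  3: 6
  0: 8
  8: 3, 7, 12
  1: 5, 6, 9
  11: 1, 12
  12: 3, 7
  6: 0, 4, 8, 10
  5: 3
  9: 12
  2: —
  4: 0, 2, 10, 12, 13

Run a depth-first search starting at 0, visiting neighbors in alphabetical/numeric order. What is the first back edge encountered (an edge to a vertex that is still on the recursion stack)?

6->0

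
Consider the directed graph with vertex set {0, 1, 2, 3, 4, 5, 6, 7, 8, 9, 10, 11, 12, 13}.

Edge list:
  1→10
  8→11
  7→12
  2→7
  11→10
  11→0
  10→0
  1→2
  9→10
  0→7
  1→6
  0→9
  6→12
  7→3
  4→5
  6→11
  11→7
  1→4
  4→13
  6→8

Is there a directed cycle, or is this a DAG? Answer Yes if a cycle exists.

Yes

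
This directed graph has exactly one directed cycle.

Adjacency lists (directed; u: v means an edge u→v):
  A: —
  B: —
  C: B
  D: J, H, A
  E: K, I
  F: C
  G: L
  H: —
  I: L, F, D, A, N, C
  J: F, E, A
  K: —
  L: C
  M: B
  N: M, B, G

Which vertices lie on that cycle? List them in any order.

D, E, I, J

DFS with gray/black marking from J:
J gray
  F gray
    C gray
      B gray
      B black
    C black
  F black
  E gray
    K gray
    K black
    I gray
      L gray
        L→C: C black — skip
      L black
      I→F: F black — skip
      D gray
        D→J: J is gray → back edge
Back edge closes the cycle J → E → I → D → J; its vertices are {D, E, I, J}.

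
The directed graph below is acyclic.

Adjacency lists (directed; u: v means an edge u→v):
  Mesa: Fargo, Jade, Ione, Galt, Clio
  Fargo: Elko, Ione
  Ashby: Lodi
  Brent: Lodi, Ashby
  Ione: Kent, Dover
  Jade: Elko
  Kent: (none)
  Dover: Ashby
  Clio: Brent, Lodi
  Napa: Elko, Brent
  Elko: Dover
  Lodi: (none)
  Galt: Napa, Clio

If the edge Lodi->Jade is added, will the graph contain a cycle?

Yes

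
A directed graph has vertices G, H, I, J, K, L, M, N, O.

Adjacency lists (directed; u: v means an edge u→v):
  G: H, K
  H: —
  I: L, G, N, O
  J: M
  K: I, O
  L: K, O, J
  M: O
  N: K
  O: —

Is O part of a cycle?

O lies on a cycle iff there is a path from O back to itself.
Exploring from O, it never reaches itself; equivalently, its strongly connected component is a singleton.

No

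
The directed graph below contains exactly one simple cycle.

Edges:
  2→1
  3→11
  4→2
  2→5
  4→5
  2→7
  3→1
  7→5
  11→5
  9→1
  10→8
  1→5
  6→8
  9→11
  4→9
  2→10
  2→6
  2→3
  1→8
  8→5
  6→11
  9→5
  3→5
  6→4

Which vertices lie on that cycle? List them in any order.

DFS with gray/black marking from 2:
2 gray
  1 gray
    5 gray
    5 black
    8 gray
      8→5: 5 black — skip
    8 black
  1 black
  6 gray
    4 gray
      4→5: 5 black — skip
      4→2: 2 is gray → back edge
Back edge closes the cycle 2 → 6 → 4 → 2; its vertices are {2, 4, 6}.

2, 4, 6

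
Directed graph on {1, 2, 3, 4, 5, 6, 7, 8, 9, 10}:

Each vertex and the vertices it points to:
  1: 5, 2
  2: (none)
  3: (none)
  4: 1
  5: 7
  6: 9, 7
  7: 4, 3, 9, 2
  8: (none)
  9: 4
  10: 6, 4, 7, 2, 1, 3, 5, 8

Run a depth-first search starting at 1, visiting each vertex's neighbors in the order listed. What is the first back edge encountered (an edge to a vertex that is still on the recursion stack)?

DFS from 1 (visiting each vertex's neighbors in the order listed); mark gray on enter, black on exit:
1 gray
  5 gray
    7 gray
      4 gray
        4→1: 1 is gray → back edge
First back edge: 4 → 1.

4->1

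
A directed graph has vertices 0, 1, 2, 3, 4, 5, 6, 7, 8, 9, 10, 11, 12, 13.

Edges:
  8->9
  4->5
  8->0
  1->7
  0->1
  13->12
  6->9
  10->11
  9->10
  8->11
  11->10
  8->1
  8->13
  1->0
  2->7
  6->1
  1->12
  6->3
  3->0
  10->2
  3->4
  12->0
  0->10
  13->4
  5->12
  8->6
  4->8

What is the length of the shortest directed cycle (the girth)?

For each vertex v, BFS finds the shortest path from v back to v.
The shortest such closed walk is 11 → 10 → 11, length 2.

2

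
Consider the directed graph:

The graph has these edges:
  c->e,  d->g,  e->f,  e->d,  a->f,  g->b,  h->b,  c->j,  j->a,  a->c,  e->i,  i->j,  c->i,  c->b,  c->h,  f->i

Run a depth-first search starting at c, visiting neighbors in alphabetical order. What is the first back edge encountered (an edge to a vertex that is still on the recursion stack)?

a->c

DFS from c (visiting neighbors in alphabetical order); mark gray on enter, black on exit:
c gray
  b gray
  b black
  e gray
    d gray
      g gray
        g→b: b black — skip
      g black
    d black
    f gray
      i gray
        j gray
          a gray
            a→c: c is gray → back edge
First back edge: a → c.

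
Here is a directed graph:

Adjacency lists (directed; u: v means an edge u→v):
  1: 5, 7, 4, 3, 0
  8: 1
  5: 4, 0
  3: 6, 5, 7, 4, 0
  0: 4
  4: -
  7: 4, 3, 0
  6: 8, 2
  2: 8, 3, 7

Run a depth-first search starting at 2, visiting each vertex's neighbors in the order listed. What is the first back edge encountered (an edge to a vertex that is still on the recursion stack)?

DFS from 2 (visiting each vertex's neighbors in the order listed); mark gray on enter, black on exit:
2 gray
  8 gray
    1 gray
      5 gray
        4 gray
        4 black
        0 gray
          0→4: 4 black — skip
        0 black
      5 black
      7 gray
        7→4: 4 black — skip
        3 gray
          6 gray
            6→8: 8 is gray → back edge
First back edge: 6 → 8.

6->8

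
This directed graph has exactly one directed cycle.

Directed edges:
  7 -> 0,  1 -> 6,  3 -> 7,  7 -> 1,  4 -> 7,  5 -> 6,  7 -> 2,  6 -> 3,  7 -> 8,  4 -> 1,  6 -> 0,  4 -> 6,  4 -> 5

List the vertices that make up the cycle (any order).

1, 3, 6, 7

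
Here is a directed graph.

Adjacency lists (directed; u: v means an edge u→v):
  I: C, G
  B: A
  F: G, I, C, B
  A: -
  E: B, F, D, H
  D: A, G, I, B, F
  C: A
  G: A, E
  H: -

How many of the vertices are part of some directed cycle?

A vertex is on a directed cycle iff it belongs to a strongly connected component of size ≥ 2 (or has a self-loop).
The vertices on cycles are {D, E, F, G, I} — 5 in total.

5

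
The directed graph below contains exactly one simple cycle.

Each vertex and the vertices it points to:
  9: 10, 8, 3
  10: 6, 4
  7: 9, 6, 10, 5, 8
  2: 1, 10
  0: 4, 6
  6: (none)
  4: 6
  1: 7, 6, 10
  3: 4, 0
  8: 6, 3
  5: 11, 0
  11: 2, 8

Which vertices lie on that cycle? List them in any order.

DFS with gray/black marking from 7:
7 gray
  9 gray
    10 gray
      6 gray
      6 black
      4 gray
        4→6: 6 black — skip
      4 black
    10 black
    8 gray
      8→6: 6 black — skip
      3 gray
        3→4: 4 black — skip
        0 gray
          0→4: 4 black — skip
          0→6: 6 black — skip
        0 black
      3 black
    8 black
    9→3: 3 black — skip
  9 black
  7→6: 6 black — skip
  7→10: 10 black — skip
  5 gray
    11 gray
      2 gray
        1 gray
          1→7: 7 is gray → back edge
Back edge closes the cycle 7 → 5 → 11 → 2 → 1 → 7; its vertices are {1, 2, 5, 7, 11}.

1, 2, 5, 7, 11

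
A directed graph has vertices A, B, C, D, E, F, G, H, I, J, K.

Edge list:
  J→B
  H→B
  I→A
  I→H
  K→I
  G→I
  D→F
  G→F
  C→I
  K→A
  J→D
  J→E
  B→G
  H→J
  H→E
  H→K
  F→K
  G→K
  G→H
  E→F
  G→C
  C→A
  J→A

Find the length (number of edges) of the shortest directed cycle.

3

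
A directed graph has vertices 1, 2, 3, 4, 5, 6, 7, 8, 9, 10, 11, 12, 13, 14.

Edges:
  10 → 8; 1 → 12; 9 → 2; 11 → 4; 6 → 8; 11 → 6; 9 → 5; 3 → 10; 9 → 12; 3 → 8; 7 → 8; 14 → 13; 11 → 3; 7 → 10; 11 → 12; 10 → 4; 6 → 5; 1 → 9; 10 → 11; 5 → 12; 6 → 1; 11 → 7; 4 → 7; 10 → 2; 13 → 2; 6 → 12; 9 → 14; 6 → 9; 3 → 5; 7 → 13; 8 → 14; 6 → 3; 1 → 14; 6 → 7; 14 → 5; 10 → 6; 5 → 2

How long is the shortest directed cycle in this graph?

3

For each vertex v, BFS finds the shortest path from v back to v.
The shortest such closed walk is 10 → 11 → 7 → 10, length 3.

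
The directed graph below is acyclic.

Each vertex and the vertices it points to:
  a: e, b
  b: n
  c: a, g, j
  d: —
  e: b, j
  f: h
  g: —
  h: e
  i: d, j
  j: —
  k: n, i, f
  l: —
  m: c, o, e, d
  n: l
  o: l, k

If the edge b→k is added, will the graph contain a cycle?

Yes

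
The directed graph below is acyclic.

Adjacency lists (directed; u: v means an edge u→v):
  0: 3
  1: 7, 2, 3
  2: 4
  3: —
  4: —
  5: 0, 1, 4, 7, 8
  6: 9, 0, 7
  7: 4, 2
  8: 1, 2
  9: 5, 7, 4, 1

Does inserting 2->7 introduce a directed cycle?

Yes

Adding 2→7 creates a cycle iff 7 can already reach 2.
Path from 7: 7 → 2.
So 7 → … → 2 → 7 is a cycle.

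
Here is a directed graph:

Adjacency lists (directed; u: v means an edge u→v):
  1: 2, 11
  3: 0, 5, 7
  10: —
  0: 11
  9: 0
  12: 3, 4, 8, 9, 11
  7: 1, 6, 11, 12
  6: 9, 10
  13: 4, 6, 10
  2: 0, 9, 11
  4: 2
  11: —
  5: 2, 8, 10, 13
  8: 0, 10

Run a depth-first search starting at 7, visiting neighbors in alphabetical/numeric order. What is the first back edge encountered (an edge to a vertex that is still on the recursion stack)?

3->7

DFS from 7 (visiting neighbors in alphabetical/numeric order); mark gray on enter, black on exit:
7 gray
  1 gray
    2 gray
      0 gray
        11 gray
        11 black
      0 black
      9 gray
        9→0: 0 black — skip
      9 black
      2→11: 11 black — skip
    2 black
    1→11: 11 black — skip
  1 black
  6 gray
    6→9: 9 black — skip
    10 gray
    10 black
  6 black
  7→11: 11 black — skip
  12 gray
    3 gray
      3→0: 0 black — skip
      5 gray
        5→2: 2 black — skip
        8 gray
          8→0: 0 black — skip
          8→10: 10 black — skip
        8 black
        5→10: 10 black — skip
        13 gray
          4 gray
            4→2: 2 black — skip
          4 black
          13→6: 6 black — skip
          13→10: 10 black — skip
        13 black
      5 black
      3→7: 7 is gray → back edge
First back edge: 3 → 7.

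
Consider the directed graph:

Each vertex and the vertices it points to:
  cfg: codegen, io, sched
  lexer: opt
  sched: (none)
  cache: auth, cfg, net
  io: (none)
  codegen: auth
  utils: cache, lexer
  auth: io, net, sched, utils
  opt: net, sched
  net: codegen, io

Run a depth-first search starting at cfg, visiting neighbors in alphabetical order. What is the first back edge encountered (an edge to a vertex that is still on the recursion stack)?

net→codegen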